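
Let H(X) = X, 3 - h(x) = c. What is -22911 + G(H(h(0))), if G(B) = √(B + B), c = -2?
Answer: -22911 + √10 ≈ -22908.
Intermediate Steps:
h(x) = 5 (h(x) = 3 - 1*(-2) = 3 + 2 = 5)
G(B) = √2*√B (G(B) = √(2*B) = √2*√B)
-22911 + G(H(h(0))) = -22911 + √2*√5 = -22911 + √10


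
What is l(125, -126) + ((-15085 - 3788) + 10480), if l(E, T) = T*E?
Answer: -24143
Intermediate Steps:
l(E, T) = E*T
l(125, -126) + ((-15085 - 3788) + 10480) = 125*(-126) + ((-15085 - 3788) + 10480) = -15750 + (-18873 + 10480) = -15750 - 8393 = -24143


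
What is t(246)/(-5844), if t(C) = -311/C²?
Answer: 311/353655504 ≈ 8.7939e-7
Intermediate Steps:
t(C) = -311/C²
t(246)/(-5844) = -311/246²/(-5844) = -311*1/60516*(-1/5844) = -311/60516*(-1/5844) = 311/353655504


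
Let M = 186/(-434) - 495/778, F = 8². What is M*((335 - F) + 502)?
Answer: -4482627/5446 ≈ -823.10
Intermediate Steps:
F = 64
M = -5799/5446 (M = 186*(-1/434) - 495*1/778 = -3/7 - 495/778 = -5799/5446 ≈ -1.0648)
M*((335 - F) + 502) = -5799*((335 - 1*64) + 502)/5446 = -5799*((335 - 64) + 502)/5446 = -5799*(271 + 502)/5446 = -5799/5446*773 = -4482627/5446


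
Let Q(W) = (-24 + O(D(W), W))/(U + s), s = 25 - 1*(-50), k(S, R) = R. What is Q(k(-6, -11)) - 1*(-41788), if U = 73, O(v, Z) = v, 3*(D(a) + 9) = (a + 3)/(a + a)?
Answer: 204091507/4884 ≈ 41788.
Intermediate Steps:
D(a) = -9 + (3 + a)/(6*a) (D(a) = -9 + ((a + 3)/(a + a))/3 = -9 + ((3 + a)/((2*a)))/3 = -9 + ((3 + a)*(1/(2*a)))/3 = -9 + ((3 + a)/(2*a))/3 = -9 + (3 + a)/(6*a))
s = 75 (s = 25 + 50 = 75)
Q(W) = -6/37 + (3 - 53*W)/(888*W) (Q(W) = (-24 + (3 - 53*W)/(6*W))/(73 + 75) = (-24 + (3 - 53*W)/(6*W))/148 = (-24 + (3 - 53*W)/(6*W))*(1/148) = -6/37 + (3 - 53*W)/(888*W))
Q(k(-6, -11)) - 1*(-41788) = (1/888)*(3 - 197*(-11))/(-11) - 1*(-41788) = (1/888)*(-1/11)*(3 + 2167) + 41788 = (1/888)*(-1/11)*2170 + 41788 = -1085/4884 + 41788 = 204091507/4884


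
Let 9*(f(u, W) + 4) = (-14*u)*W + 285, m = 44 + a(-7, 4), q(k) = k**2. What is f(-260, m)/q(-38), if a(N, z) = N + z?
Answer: 149489/12996 ≈ 11.503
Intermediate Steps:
m = 41 (m = 44 + (-7 + 4) = 44 - 3 = 41)
f(u, W) = 83/3 - 14*W*u/9 (f(u, W) = -4 + ((-14*u)*W + 285)/9 = -4 + (-14*W*u + 285)/9 = -4 + (285 - 14*W*u)/9 = -4 + (95/3 - 14*W*u/9) = 83/3 - 14*W*u/9)
f(-260, m)/q(-38) = (83/3 - 14/9*41*(-260))/((-38)**2) = (83/3 + 149240/9)/1444 = (149489/9)*(1/1444) = 149489/12996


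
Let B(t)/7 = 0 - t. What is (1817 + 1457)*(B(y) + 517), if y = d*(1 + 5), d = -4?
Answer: 2242690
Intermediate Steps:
y = -24 (y = -4*(1 + 5) = -4*6 = -24)
B(t) = -7*t (B(t) = 7*(0 - t) = 7*(-t) = -7*t)
(1817 + 1457)*(B(y) + 517) = (1817 + 1457)*(-7*(-24) + 517) = 3274*(168 + 517) = 3274*685 = 2242690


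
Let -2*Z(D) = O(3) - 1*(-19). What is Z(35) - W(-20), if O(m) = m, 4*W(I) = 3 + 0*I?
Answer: -47/4 ≈ -11.750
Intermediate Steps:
W(I) = 3/4 (W(I) = (3 + 0*I)/4 = (3 + 0)/4 = (1/4)*3 = 3/4)
Z(D) = -11 (Z(D) = -(3 - 1*(-19))/2 = -(3 + 19)/2 = -1/2*22 = -11)
Z(35) - W(-20) = -11 - 1*3/4 = -11 - 3/4 = -47/4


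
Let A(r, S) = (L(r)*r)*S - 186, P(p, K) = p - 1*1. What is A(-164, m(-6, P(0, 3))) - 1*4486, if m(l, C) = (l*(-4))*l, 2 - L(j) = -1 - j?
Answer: -3806848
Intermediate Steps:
L(j) = 3 + j (L(j) = 2 - (-1 - j) = 2 + (1 + j) = 3 + j)
P(p, K) = -1 + p (P(p, K) = p - 1 = -1 + p)
m(l, C) = -4*l² (m(l, C) = (-4*l)*l = -4*l²)
A(r, S) = -186 + S*r*(3 + r) (A(r, S) = ((3 + r)*r)*S - 186 = (r*(3 + r))*S - 186 = S*r*(3 + r) - 186 = -186 + S*r*(3 + r))
A(-164, m(-6, P(0, 3))) - 1*4486 = (-186 - 4*(-6)²*(-164)*(3 - 164)) - 1*4486 = (-186 - 4*36*(-164)*(-161)) - 4486 = (-186 - 144*(-164)*(-161)) - 4486 = (-186 - 3802176) - 4486 = -3802362 - 4486 = -3806848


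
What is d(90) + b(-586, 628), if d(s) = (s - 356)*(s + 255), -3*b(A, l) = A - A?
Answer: -91770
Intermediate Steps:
b(A, l) = 0 (b(A, l) = -(A - A)/3 = -⅓*0 = 0)
d(s) = (-356 + s)*(255 + s)
d(90) + b(-586, 628) = (-90780 + 90² - 101*90) + 0 = (-90780 + 8100 - 9090) + 0 = -91770 + 0 = -91770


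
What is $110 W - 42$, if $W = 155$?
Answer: $17008$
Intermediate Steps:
$110 W - 42 = 110 \cdot 155 - 42 = 17050 - 42 = 17008$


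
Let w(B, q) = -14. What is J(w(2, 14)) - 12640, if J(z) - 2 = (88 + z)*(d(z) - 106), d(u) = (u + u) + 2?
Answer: -22406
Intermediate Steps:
d(u) = 2 + 2*u (d(u) = 2*u + 2 = 2 + 2*u)
J(z) = 2 + (-104 + 2*z)*(88 + z) (J(z) = 2 + (88 + z)*((2 + 2*z) - 106) = 2 + (88 + z)*(-104 + 2*z) = 2 + (-104 + 2*z)*(88 + z))
J(w(2, 14)) - 12640 = (-9150 + 2*(-14)**2 + 72*(-14)) - 12640 = (-9150 + 2*196 - 1008) - 12640 = (-9150 + 392 - 1008) - 12640 = -9766 - 12640 = -22406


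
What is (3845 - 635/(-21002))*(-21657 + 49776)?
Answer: 2270702745675/21002 ≈ 1.0812e+8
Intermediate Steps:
(3845 - 635/(-21002))*(-21657 + 49776) = (3845 - 635*(-1/21002))*28119 = (3845 + 635/21002)*28119 = (80753325/21002)*28119 = 2270702745675/21002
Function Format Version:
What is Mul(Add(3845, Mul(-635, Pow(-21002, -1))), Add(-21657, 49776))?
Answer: Rational(2270702745675, 21002) ≈ 1.0812e+8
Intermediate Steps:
Mul(Add(3845, Mul(-635, Pow(-21002, -1))), Add(-21657, 49776)) = Mul(Add(3845, Mul(-635, Rational(-1, 21002))), 28119) = Mul(Add(3845, Rational(635, 21002)), 28119) = Mul(Rational(80753325, 21002), 28119) = Rational(2270702745675, 21002)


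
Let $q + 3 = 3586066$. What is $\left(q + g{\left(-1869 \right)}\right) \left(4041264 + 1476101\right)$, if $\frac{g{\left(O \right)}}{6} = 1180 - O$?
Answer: $19886553159305$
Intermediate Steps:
$q = 3586063$ ($q = -3 + 3586066 = 3586063$)
$g{\left(O \right)} = 7080 - 6 O$ ($g{\left(O \right)} = 6 \left(1180 - O\right) = 7080 - 6 O$)
$\left(q + g{\left(-1869 \right)}\right) \left(4041264 + 1476101\right) = \left(3586063 + \left(7080 - -11214\right)\right) \left(4041264 + 1476101\right) = \left(3586063 + \left(7080 + 11214\right)\right) 5517365 = \left(3586063 + 18294\right) 5517365 = 3604357 \cdot 5517365 = 19886553159305$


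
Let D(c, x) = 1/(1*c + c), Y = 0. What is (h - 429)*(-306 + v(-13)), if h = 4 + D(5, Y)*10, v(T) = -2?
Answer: 130592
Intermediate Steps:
D(c, x) = 1/(2*c) (D(c, x) = 1/(c + c) = 1/(2*c))
h = 5 (h = 4 + ((½)/5)*10 = 4 + ((½)*(⅕))*10 = 4 + (⅒)*10 = 4 + 1 = 5)
(h - 429)*(-306 + v(-13)) = (5 - 429)*(-306 - 2) = -424*(-308) = 130592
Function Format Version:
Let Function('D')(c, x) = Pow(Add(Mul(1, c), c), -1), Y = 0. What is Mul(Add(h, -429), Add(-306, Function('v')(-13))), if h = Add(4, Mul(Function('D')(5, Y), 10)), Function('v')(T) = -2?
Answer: 130592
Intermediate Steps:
Function('D')(c, x) = Mul(Rational(1, 2), Pow(c, -1)) (Function('D')(c, x) = Pow(Add(c, c), -1) = Pow(Mul(2, c), -1) = Mul(Rational(1, 2), Pow(c, -1)))
h = 5 (h = Add(4, Mul(Mul(Rational(1, 2), Pow(5, -1)), 10)) = Add(4, Mul(Mul(Rational(1, 2), Rational(1, 5)), 10)) = Add(4, Mul(Rational(1, 10), 10)) = Add(4, 1) = 5)
Mul(Add(h, -429), Add(-306, Function('v')(-13))) = Mul(Add(5, -429), Add(-306, -2)) = Mul(-424, -308) = 130592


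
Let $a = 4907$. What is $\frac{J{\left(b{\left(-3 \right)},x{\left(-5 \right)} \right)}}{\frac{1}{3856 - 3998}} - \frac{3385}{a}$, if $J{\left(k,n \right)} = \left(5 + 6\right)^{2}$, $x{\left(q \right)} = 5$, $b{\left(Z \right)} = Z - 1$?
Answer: $- \frac{84315459}{4907} \approx -17183.0$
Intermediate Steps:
$b{\left(Z \right)} = -1 + Z$ ($b{\left(Z \right)} = Z - 1 = -1 + Z$)
$J{\left(k,n \right)} = 121$ ($J{\left(k,n \right)} = 11^{2} = 121$)
$\frac{J{\left(b{\left(-3 \right)},x{\left(-5 \right)} \right)}}{\frac{1}{3856 - 3998}} - \frac{3385}{a} = \frac{121}{\frac{1}{3856 - 3998}} - \frac{3385}{4907} = \frac{121}{\frac{1}{-142}} - \frac{3385}{4907} = \frac{121}{- \frac{1}{142}} - \frac{3385}{4907} = 121 \left(-142\right) - \frac{3385}{4907} = -17182 - \frac{3385}{4907} = - \frac{84315459}{4907}$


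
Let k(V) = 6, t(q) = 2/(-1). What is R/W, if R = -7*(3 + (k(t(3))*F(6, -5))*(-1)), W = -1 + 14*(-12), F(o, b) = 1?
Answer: -21/169 ≈ -0.12426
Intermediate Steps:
t(q) = -2 (t(q) = 2*(-1) = -2)
W = -169 (W = -1 - 168 = -169)
R = 21 (R = -7*(3 + (6*1)*(-1)) = -7*(3 + 6*(-1)) = -7*(3 - 6) = -7*(-3) = 21)
R/W = 21/(-169) = 21*(-1/169) = -21/169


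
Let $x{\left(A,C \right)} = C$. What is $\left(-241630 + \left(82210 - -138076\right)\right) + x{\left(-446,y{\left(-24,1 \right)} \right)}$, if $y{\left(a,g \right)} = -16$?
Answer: $-21360$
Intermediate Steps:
$\left(-241630 + \left(82210 - -138076\right)\right) + x{\left(-446,y{\left(-24,1 \right)} \right)} = \left(-241630 + \left(82210 - -138076\right)\right) - 16 = \left(-241630 + \left(82210 + 138076\right)\right) - 16 = \left(-241630 + 220286\right) - 16 = -21344 - 16 = -21360$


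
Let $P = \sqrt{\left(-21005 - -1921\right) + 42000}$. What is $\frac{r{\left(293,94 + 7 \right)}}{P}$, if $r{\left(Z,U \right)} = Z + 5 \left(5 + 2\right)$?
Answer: $\frac{164 \sqrt{5729}}{5729} \approx 2.1667$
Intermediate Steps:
$r{\left(Z,U \right)} = 35 + Z$ ($r{\left(Z,U \right)} = Z + 5 \cdot 7 = Z + 35 = 35 + Z$)
$P = 2 \sqrt{5729}$ ($P = \sqrt{\left(-21005 + 1921\right) + 42000} = \sqrt{-19084 + 42000} = \sqrt{22916} = 2 \sqrt{5729} \approx 151.38$)
$\frac{r{\left(293,94 + 7 \right)}}{P} = \frac{35 + 293}{2 \sqrt{5729}} = 328 \frac{\sqrt{5729}}{11458} = \frac{164 \sqrt{5729}}{5729}$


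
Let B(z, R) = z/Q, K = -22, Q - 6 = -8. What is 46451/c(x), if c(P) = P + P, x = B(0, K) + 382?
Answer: 46451/764 ≈ 60.800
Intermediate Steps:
Q = -2 (Q = 6 - 8 = -2)
B(z, R) = -z/2 (B(z, R) = z/(-2) = z*(-1/2) = -z/2)
x = 382 (x = -1/2*0 + 382 = 0 + 382 = 382)
c(P) = 2*P
46451/c(x) = 46451/((2*382)) = 46451/764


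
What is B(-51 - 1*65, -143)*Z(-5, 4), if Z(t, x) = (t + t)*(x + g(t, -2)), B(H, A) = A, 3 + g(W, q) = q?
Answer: -1430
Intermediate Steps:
g(W, q) = -3 + q
Z(t, x) = 2*t*(-5 + x) (Z(t, x) = (t + t)*(x + (-3 - 2)) = (2*t)*(x - 5) = (2*t)*(-5 + x) = 2*t*(-5 + x))
B(-51 - 1*65, -143)*Z(-5, 4) = -286*(-5)*(-5 + 4) = -286*(-5)*(-1) = -143*10 = -1430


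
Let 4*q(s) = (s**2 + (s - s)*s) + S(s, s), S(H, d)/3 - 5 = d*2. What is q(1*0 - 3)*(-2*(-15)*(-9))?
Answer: -405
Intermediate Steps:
S(H, d) = 15 + 6*d (S(H, d) = 15 + 3*(d*2) = 15 + 3*(2*d) = 15 + 6*d)
q(s) = 15/4 + s**2/4 + 3*s/2 (q(s) = ((s**2 + (s - s)*s) + (15 + 6*s))/4 = ((s**2 + 0*s) + (15 + 6*s))/4 = ((s**2 + 0) + (15 + 6*s))/4 = (s**2 + (15 + 6*s))/4 = (15 + s**2 + 6*s)/4 = 15/4 + s**2/4 + 3*s/2)
q(1*0 - 3)*(-2*(-15)*(-9)) = (15/4 + (1*0 - 3)**2/4 + 3*(1*0 - 3)/2)*(-2*(-15)*(-9)) = (15/4 + (0 - 3)**2/4 + 3*(0 - 3)/2)*(30*(-9)) = (15/4 + (1/4)*(-3)**2 + (3/2)*(-3))*(-270) = (15/4 + (1/4)*9 - 9/2)*(-270) = (15/4 + 9/4 - 9/2)*(-270) = (3/2)*(-270) = -405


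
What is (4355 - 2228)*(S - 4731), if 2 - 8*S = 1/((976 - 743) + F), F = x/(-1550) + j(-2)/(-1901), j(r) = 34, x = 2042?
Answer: -27474588601213293/2730446432 ≈ -1.0062e+7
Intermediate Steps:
F = -1967271/1473275 (F = 2042/(-1550) + 34/(-1901) = 2042*(-1/1550) + 34*(-1/1901) = -1021/775 - 34/1901 = -1967271/1473275 ≈ -1.3353)
S = 681138333/2730446432 (S = ¼ - 1/(8*((976 - 743) - 1967271/1473275)) = ¼ - 1/(8*(233 - 1967271/1473275)) = ¼ - 1/(8*341305804/1473275) = ¼ - ⅛*1473275/341305804 = ¼ - 1473275/2730446432 = 681138333/2730446432 ≈ 0.24946)
(4355 - 2228)*(S - 4731) = (4355 - 2228)*(681138333/2730446432 - 4731) = 2127*(-12917060931459/2730446432) = -27474588601213293/2730446432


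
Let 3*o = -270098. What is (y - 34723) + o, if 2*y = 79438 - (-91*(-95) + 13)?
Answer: -268097/3 ≈ -89366.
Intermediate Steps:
o = -270098/3 (o = (⅓)*(-270098) = -270098/3 ≈ -90033.)
y = 35390 (y = (79438 - (-91*(-95) + 13))/2 = (79438 - (8645 + 13))/2 = (79438 - 1*8658)/2 = (79438 - 8658)/2 = (½)*70780 = 35390)
(y - 34723) + o = (35390 - 34723) - 270098/3 = 667 - 270098/3 = -268097/3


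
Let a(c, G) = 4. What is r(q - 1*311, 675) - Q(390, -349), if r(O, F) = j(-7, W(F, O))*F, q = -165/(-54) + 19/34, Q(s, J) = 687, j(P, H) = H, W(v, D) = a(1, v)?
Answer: 2013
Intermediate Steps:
W(v, D) = 4
q = 553/153 (q = -165*(-1/54) + 19*(1/34) = 55/18 + 19/34 = 553/153 ≈ 3.6144)
r(O, F) = 4*F
r(q - 1*311, 675) - Q(390, -349) = 4*675 - 1*687 = 2700 - 687 = 2013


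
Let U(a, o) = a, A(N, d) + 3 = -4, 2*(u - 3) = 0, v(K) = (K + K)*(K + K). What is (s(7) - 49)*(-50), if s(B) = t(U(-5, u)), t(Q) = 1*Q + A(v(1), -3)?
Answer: 3050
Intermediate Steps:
v(K) = 4*K**2 (v(K) = (2*K)*(2*K) = 4*K**2)
u = 3 (u = 3 + (1/2)*0 = 3 + 0 = 3)
A(N, d) = -7 (A(N, d) = -3 - 4 = -7)
t(Q) = -7 + Q (t(Q) = 1*Q - 7 = Q - 7 = -7 + Q)
s(B) = -12 (s(B) = -7 - 5 = -12)
(s(7) - 49)*(-50) = (-12 - 49)*(-50) = -61*(-50) = 3050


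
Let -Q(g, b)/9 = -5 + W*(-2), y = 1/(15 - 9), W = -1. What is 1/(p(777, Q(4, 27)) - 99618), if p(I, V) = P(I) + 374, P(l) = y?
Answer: -6/595463 ≈ -1.0076e-5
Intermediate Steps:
y = ⅙ (y = 1/6 = ⅙ ≈ 0.16667)
P(l) = ⅙
Q(g, b) = 27 (Q(g, b) = -9*(-5 - 1*(-2)) = -9*(-5 + 2) = -9*(-3) = 27)
p(I, V) = 2245/6 (p(I, V) = ⅙ + 374 = 2245/6)
1/(p(777, Q(4, 27)) - 99618) = 1/(2245/6 - 99618) = 1/(-595463/6) = -6/595463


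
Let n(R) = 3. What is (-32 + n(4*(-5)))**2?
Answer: 841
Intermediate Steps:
(-32 + n(4*(-5)))**2 = (-32 + 3)**2 = (-29)**2 = 841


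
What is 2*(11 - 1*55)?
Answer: -88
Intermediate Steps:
2*(11 - 1*55) = 2*(11 - 55) = 2*(-44) = -88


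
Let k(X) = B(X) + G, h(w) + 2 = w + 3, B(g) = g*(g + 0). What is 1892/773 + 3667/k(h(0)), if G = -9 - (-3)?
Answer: -2825131/3865 ≈ -730.95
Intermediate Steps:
B(g) = g² (B(g) = g*g = g²)
G = -6 (G = -9 - 1*(-3) = -9 + 3 = -6)
h(w) = 1 + w (h(w) = -2 + (w + 3) = -2 + (3 + w) = 1 + w)
k(X) = -6 + X² (k(X) = X² - 6 = -6 + X²)
1892/773 + 3667/k(h(0)) = 1892/773 + 3667/(-6 + (1 + 0)²) = 1892*(1/773) + 3667/(-6 + 1²) = 1892/773 + 3667/(-6 + 1) = 1892/773 + 3667/(-5) = 1892/773 + 3667*(-⅕) = 1892/773 - 3667/5 = -2825131/3865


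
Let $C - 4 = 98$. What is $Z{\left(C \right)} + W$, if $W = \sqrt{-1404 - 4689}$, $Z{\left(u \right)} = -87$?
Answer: $-87 + 3 i \sqrt{677} \approx -87.0 + 78.058 i$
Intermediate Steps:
$C = 102$ ($C = 4 + 98 = 102$)
$W = 3 i \sqrt{677}$ ($W = \sqrt{-6093} = 3 i \sqrt{677} \approx 78.058 i$)
$Z{\left(C \right)} + W = -87 + 3 i \sqrt{677}$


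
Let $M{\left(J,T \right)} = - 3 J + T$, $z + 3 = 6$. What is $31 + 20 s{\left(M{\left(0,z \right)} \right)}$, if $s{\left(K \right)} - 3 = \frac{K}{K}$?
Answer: $111$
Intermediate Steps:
$z = 3$ ($z = -3 + 6 = 3$)
$M{\left(J,T \right)} = T - 3 J$
$s{\left(K \right)} = 4$ ($s{\left(K \right)} = 3 + \frac{K}{K} = 3 + 1 = 4$)
$31 + 20 s{\left(M{\left(0,z \right)} \right)} = 31 + 20 \cdot 4 = 31 + 80 = 111$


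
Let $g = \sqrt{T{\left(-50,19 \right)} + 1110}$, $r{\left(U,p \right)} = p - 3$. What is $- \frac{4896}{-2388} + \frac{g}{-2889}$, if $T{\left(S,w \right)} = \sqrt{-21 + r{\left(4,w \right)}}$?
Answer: $\frac{408}{199} - \frac{\sqrt{1110 + i \sqrt{5}}}{2889} \approx 2.0387 - 1.1616 \cdot 10^{-5} i$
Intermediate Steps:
$r{\left(U,p \right)} = -3 + p$
$T{\left(S,w \right)} = \sqrt{-24 + w}$ ($T{\left(S,w \right)} = \sqrt{-21 + \left(-3 + w\right)} = \sqrt{-24 + w}$)
$g = \sqrt{1110 + i \sqrt{5}}$ ($g = \sqrt{\sqrt{-24 + 19} + 1110} = \sqrt{\sqrt{-5} + 1110} = \sqrt{i \sqrt{5} + 1110} = \sqrt{1110 + i \sqrt{5}} \approx 33.317 + 0.0336 i$)
$- \frac{4896}{-2388} + \frac{g}{-2889} = - \frac{4896}{-2388} + \frac{\sqrt{1110 + i \sqrt{5}}}{-2889} = \left(-4896\right) \left(- \frac{1}{2388}\right) + \sqrt{1110 + i \sqrt{5}} \left(- \frac{1}{2889}\right) = \frac{408}{199} - \frac{\sqrt{1110 + i \sqrt{5}}}{2889}$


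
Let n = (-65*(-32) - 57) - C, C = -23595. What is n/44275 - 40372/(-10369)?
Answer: 2053103342/459087475 ≈ 4.4721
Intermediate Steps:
n = 25618 (n = (-65*(-32) - 57) - 1*(-23595) = (2080 - 57) + 23595 = 2023 + 23595 = 25618)
n/44275 - 40372/(-10369) = 25618/44275 - 40372/(-10369) = 25618*(1/44275) - 40372*(-1/10369) = 25618/44275 + 40372/10369 = 2053103342/459087475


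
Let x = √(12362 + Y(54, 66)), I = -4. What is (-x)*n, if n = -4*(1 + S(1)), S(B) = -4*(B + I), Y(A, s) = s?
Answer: 104*√3107 ≈ 5797.0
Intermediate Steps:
S(B) = 16 - 4*B (S(B) = -4*(B - 4) = -4*(-4 + B) = 16 - 4*B)
x = 2*√3107 (x = √(12362 + 66) = √12428 = 2*√3107 ≈ 111.48)
n = -52 (n = -4*(1 + (16 - 4*1)) = -4*(1 + (16 - 4)) = -4*(1 + 12) = -4*13 = -52)
(-x)*n = -2*√3107*(-52) = 104*√3107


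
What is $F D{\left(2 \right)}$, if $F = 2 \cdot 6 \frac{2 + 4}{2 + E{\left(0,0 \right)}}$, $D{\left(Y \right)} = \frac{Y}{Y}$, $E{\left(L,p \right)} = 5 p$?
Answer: $36$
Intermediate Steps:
$D{\left(Y \right)} = 1$
$F = 36$ ($F = 2 \cdot 6 \frac{2 + 4}{2 + 5 \cdot 0} = 12 \frac{6}{2 + 0} = 12 \cdot \frac{6}{2} = 12 \cdot 6 \cdot \frac{1}{2} = 12 \cdot 3 = 36$)
$F D{\left(2 \right)} = 36 \cdot 1 = 36$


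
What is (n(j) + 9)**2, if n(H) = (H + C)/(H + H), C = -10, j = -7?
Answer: 20449/196 ≈ 104.33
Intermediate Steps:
n(H) = (-10 + H)/(2*H) (n(H) = (H - 10)/(H + H) = (-10 + H)/((2*H)) = (-10 + H)*(1/(2*H)) = (-10 + H)/(2*H))
(n(j) + 9)**2 = ((1/2)*(-10 - 7)/(-7) + 9)**2 = ((1/2)*(-1/7)*(-17) + 9)**2 = (17/14 + 9)**2 = (143/14)**2 = 20449/196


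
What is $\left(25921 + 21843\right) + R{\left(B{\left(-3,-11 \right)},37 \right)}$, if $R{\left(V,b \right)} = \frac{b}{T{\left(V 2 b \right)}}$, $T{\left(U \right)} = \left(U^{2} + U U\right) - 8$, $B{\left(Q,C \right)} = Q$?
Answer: $\frac{4707619877}{98560} \approx 47764.0$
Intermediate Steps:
$T{\left(U \right)} = -8 + 2 U^{2}$ ($T{\left(U \right)} = \left(U^{2} + U^{2}\right) - 8 = 2 U^{2} - 8 = -8 + 2 U^{2}$)
$R{\left(V,b \right)} = \frac{b}{-8 + 8 V^{2} b^{2}}$ ($R{\left(V,b \right)} = \frac{b}{-8 + 2 \left(V 2 b\right)^{2}} = \frac{b}{-8 + 2 \left(2 V b\right)^{2}} = \frac{b}{-8 + 2 \cdot 4 V^{2} b^{2}} = \frac{b}{-8 + 8 V^{2} b^{2}}$)
$\left(25921 + 21843\right) + R{\left(B{\left(-3,-11 \right)},37 \right)} = \left(25921 + 21843\right) + \frac{1}{8} \cdot 37 \frac{1}{-1 + \left(-3\right)^{2} \cdot 37^{2}} = 47764 + \frac{1}{8} \cdot 37 \frac{1}{-1 + 9 \cdot 1369} = 47764 + \frac{1}{8} \cdot 37 \frac{1}{-1 + 12321} = 47764 + \frac{1}{8} \cdot 37 \cdot \frac{1}{12320} = 47764 + \frac{37}{98560} = \frac{4707619877}{98560}$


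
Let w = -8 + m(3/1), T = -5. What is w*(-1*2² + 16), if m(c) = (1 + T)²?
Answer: 96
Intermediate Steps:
m(c) = 16 (m(c) = (1 - 5)² = (-4)² = 16)
w = 8 (w = -8 + 16 = 8)
w*(-1*2² + 16) = 8*(-1*2² + 16) = 8*(-1*4 + 16) = 8*(-4 + 16) = 8*12 = 96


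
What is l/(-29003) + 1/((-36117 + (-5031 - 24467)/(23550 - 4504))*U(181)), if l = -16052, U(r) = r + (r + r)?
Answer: 2998009586682271/5416850240035260 ≈ 0.55346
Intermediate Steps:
U(r) = 3*r (U(r) = r + 2*r = 3*r)
l/(-29003) + 1/((-36117 + (-5031 - 24467)/(23550 - 4504))*U(181)) = -16052/(-29003) + 1/((-36117 + (-5031 - 24467)/(23550 - 4504))*((3*181))) = -16052*(-1/29003) + 1/(-36117 - 29498/19046*543) = 16052/29003 + (1/543)/(-36117 - 29498*1/19046) = 16052/29003 + (1/543)/(-36117 - 14749/9523) = 16052/29003 + (1/543)/(-343956940/9523) = 16052/29003 - 9523/343956940*1/543 = 16052/29003 - 9523/186768618420 = 2998009586682271/5416850240035260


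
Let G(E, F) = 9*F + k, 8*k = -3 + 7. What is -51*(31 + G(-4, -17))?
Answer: 12393/2 ≈ 6196.5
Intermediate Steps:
k = ½ (k = (-3 + 7)/8 = (⅛)*4 = ½ ≈ 0.50000)
G(E, F) = ½ + 9*F (G(E, F) = 9*F + ½ = ½ + 9*F)
-51*(31 + G(-4, -17)) = -51*(31 + (½ + 9*(-17))) = -51*(31 + (½ - 153)) = -51*(31 - 305/2) = -51*(-243/2) = 12393/2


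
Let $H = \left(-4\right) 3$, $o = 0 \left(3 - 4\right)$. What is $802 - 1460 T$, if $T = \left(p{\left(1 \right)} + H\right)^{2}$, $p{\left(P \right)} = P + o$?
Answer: $-175858$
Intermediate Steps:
$o = 0$ ($o = 0 \left(-1\right) = 0$)
$p{\left(P \right)} = P$ ($p{\left(P \right)} = P + 0 = P$)
$H = -12$
$T = 121$ ($T = \left(1 - 12\right)^{2} = \left(-11\right)^{2} = 121$)
$802 - 1460 T = 802 - 176660 = -175858$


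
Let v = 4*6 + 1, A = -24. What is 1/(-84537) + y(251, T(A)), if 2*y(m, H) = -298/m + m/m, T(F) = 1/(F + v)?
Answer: -3973741/42437574 ≈ -0.093637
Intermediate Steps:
v = 25 (v = 24 + 1 = 25)
T(F) = 1/(25 + F) (T(F) = 1/(F + 25) = 1/(25 + F))
y(m, H) = 1/2 - 149/m (y(m, H) = (-298/m + m/m)/2 = (-298/m + 1)/2 = (1 - 298/m)/2 = 1/2 - 149/m)
1/(-84537) + y(251, T(A)) = 1/(-84537) + (1/2)*(-298 + 251)/251 = -1/84537 + (1/2)*(1/251)*(-47) = -1/84537 - 47/502 = -3973741/42437574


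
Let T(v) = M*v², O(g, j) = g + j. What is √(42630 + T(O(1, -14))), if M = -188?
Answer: √10858 ≈ 104.20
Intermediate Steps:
T(v) = -188*v²
√(42630 + T(O(1, -14))) = √(42630 - 188*(1 - 14)²) = √(42630 - 188*(-13)²) = √(42630 - 188*169) = √(42630 - 31772) = √10858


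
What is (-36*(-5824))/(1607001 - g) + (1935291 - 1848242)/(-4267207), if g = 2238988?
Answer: -949693524811/2696819350309 ≈ -0.35215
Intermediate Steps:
(-36*(-5824))/(1607001 - g) + (1935291 - 1848242)/(-4267207) = (-36*(-5824))/(1607001 - 1*2238988) + (1935291 - 1848242)/(-4267207) = 209664/(1607001 - 2238988) + 87049*(-1/4267207) = 209664/(-631987) - 87049/4267207 = 209664*(-1/631987) - 87049/4267207 = -209664/631987 - 87049/4267207 = -949693524811/2696819350309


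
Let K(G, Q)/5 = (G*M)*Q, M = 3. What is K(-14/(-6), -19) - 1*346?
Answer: -1011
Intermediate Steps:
K(G, Q) = 15*G*Q (K(G, Q) = 5*((G*3)*Q) = 5*((3*G)*Q) = 5*(3*G*Q) = 15*G*Q)
K(-14/(-6), -19) - 1*346 = 15*(-14/(-6))*(-19) - 1*346 = 15*(-14*(-1/6))*(-19) - 346 = 15*(7/3)*(-19) - 346 = -665 - 346 = -1011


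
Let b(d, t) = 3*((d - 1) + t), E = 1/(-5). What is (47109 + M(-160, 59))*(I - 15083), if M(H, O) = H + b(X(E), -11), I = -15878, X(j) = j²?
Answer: -36311927708/25 ≈ -1.4525e+9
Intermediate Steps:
E = -⅕ ≈ -0.20000
b(d, t) = -3 + 3*d + 3*t (b(d, t) = 3*((-1 + d) + t) = 3*(-1 + d + t) = -3 + 3*d + 3*t)
M(H, O) = -897/25 + H (M(H, O) = H + (-3 + 3*(-⅕)² + 3*(-11)) = H + (-3 + 3*(1/25) - 33) = H + (-3 + 3/25 - 33) = H - 897/25 = -897/25 + H)
(47109 + M(-160, 59))*(I - 15083) = (47109 + (-897/25 - 160))*(-15878 - 15083) = (47109 - 4897/25)*(-30961) = (1172828/25)*(-30961) = -36311927708/25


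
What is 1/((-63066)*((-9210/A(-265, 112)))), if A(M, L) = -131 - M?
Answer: 67/290418930 ≈ 2.3070e-7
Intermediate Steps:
1/((-63066)*((-9210/A(-265, 112)))) = 1/((-63066)*((-9210/(-131 - 1*(-265))))) = -1/(63066*((-9210/(-131 + 265)))) = -1/(63066*((-9210/134))) = -1/(63066*((-9210*1/134))) = -1/(63066*(-4605/67)) = -1/63066*(-67/4605) = 67/290418930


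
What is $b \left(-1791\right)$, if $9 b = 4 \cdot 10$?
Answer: $-7960$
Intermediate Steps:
$b = \frac{40}{9}$ ($b = \frac{4 \cdot 10}{9} = \frac{1}{9} \cdot 40 = \frac{40}{9} \approx 4.4444$)
$b \left(-1791\right) = \frac{40}{9} \left(-1791\right) = -7960$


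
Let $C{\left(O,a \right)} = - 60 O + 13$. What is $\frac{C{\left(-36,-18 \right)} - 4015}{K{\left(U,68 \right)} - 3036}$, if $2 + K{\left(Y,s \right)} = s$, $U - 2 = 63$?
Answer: $\frac{307}{495} \approx 0.6202$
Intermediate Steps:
$U = 65$ ($U = 2 + 63 = 65$)
$K{\left(Y,s \right)} = -2 + s$
$C{\left(O,a \right)} = 13 - 60 O$
$\frac{C{\left(-36,-18 \right)} - 4015}{K{\left(U,68 \right)} - 3036} = \frac{\left(13 - -2160\right) - 4015}{\left(-2 + 68\right) - 3036} = \frac{\left(13 + 2160\right) - 4015}{66 - 3036} = \frac{2173 - 4015}{-2970} = \left(-1842\right) \left(- \frac{1}{2970}\right) = \frac{307}{495}$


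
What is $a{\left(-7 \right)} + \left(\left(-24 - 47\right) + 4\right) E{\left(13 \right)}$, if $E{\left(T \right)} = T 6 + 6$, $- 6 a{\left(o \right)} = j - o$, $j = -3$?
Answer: $- \frac{16886}{3} \approx -5628.7$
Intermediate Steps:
$a{\left(o \right)} = \frac{1}{2} + \frac{o}{6}$ ($a{\left(o \right)} = - \frac{-3 - o}{6} = \frac{1}{2} + \frac{o}{6}$)
$E{\left(T \right)} = 6 + 6 T$ ($E{\left(T \right)} = 6 T + 6 = 6 + 6 T$)
$a{\left(-7 \right)} + \left(\left(-24 - 47\right) + 4\right) E{\left(13 \right)} = \left(\frac{1}{2} + \frac{1}{6} \left(-7\right)\right) + \left(\left(-24 - 47\right) + 4\right) \left(6 + 6 \cdot 13\right) = \left(\frac{1}{2} - \frac{7}{6}\right) + \left(-71 + 4\right) \left(6 + 78\right) = - \frac{2}{3} - 5628 = - \frac{16886}{3}$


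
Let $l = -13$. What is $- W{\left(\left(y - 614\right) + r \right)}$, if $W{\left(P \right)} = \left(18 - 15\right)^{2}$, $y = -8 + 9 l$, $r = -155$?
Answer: $-9$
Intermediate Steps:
$y = -125$ ($y = -8 + 9 \left(-13\right) = -8 - 117 = -125$)
$W{\left(P \right)} = 9$ ($W{\left(P \right)} = 3^{2} = 9$)
$- W{\left(\left(y - 614\right) + r \right)} = \left(-1\right) 9 = -9$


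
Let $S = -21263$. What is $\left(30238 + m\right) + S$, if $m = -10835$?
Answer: $-1860$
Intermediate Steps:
$\left(30238 + m\right) + S = \left(30238 - 10835\right) - 21263 = 19403 - 21263 = -1860$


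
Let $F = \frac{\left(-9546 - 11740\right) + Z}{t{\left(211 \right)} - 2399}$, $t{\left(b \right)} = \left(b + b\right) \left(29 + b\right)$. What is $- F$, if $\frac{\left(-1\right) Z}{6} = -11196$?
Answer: $- \frac{45890}{98881} \approx -0.46409$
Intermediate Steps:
$Z = 67176$ ($Z = \left(-6\right) \left(-11196\right) = 67176$)
$t{\left(b \right)} = 2 b \left(29 + b\right)$
$F = \frac{45890}{98881}$ ($F = \frac{\left(-9546 - 11740\right) + 67176}{2 \cdot 211 \left(29 + 211\right) - 2399} = \frac{-21286 + 67176}{2 \cdot 211 \cdot 240 - 2399} = \frac{45890}{101280 - 2399} = \frac{45890}{98881} \approx 0.46409$)
$- F = \left(-1\right) \frac{45890}{98881} = - \frac{45890}{98881}$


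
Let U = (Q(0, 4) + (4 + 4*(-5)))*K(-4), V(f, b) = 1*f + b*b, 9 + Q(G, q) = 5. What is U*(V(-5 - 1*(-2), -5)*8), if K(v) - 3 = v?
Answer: 3520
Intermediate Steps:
Q(G, q) = -4 (Q(G, q) = -9 + 5 = -4)
V(f, b) = f + b²
K(v) = 3 + v
U = 20 (U = (-4 + (4 + 4*(-5)))*(3 - 4) = (-4 + (4 - 20))*(-1) = (-4 - 16)*(-1) = -20*(-1) = 20)
U*(V(-5 - 1*(-2), -5)*8) = 20*(((-5 - 1*(-2)) + (-5)²)*8) = 20*(((-5 + 2) + 25)*8) = 20*((-3 + 25)*8) = 20*(22*8) = 20*176 = 3520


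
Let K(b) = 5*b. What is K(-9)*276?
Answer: -12420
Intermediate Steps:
K(-9)*276 = (5*(-9))*276 = -45*276 = -12420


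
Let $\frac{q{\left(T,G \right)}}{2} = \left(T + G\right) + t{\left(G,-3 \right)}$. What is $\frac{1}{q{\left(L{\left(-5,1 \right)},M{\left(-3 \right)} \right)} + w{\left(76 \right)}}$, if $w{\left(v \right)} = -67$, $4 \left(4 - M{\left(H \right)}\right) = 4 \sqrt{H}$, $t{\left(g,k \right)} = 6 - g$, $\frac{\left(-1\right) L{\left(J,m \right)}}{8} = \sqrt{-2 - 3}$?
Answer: $\frac{i}{- 55 i + 16 \sqrt{5}} \approx -0.012776 + 0.0083106 i$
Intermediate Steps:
$L{\left(J,m \right)} = - 8 i \sqrt{5}$ ($L{\left(J,m \right)} = - 8 \sqrt{-2 - 3} = - 8 \sqrt{-5} = - 8 i \sqrt{5}$)
$M{\left(H \right)} = 4 - \sqrt{H}$ ($M{\left(H \right)} = 4 - \frac{4 \sqrt{H}}{4} = 4 - \sqrt{H}$)
$q{\left(T,G \right)} = 12 + 2 T$ ($q{\left(T,G \right)} = 2 \left(\left(T + G\right) - \left(-6 + G\right)\right) = 2 \left(\left(G + T\right) - \left(-6 + G\right)\right) = 2 \left(6 + T\right) = 12 + 2 T$)
$\frac{1}{q{\left(L{\left(-5,1 \right)},M{\left(-3 \right)} \right)} + w{\left(76 \right)}} = \frac{1}{\left(12 + 2 \left(- 8 i \sqrt{5}\right)\right) - 67} = \frac{1}{\left(12 - 16 i \sqrt{5}\right) - 67} = \frac{1}{-55 - 16 i \sqrt{5}}$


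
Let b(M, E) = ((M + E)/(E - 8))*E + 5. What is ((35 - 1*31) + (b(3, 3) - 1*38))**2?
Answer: 26569/25 ≈ 1062.8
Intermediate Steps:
b(M, E) = 5 + E*(E + M)/(-8 + E) (b(M, E) = ((E + M)/(-8 + E))*E + 5 = E*(E + M)/(-8 + E) + 5 = 5 + E*(E + M)/(-8 + E))
((35 - 1*31) + (b(3, 3) - 1*38))**2 = ((35 - 1*31) + ((-40 + 3**2 + 5*3 + 3*3)/(-8 + 3) - 1*38))**2 = ((35 - 31) + ((-40 + 9 + 15 + 9)/(-5) - 38))**2 = (4 + (-1/5*(-7) - 38))**2 = (4 + (7/5 - 38))**2 = (4 - 183/5)**2 = (-163/5)**2 = 26569/25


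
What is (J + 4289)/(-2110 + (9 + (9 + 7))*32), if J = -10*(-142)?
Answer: -5709/1310 ≈ -4.3580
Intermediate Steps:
J = 1420
(J + 4289)/(-2110 + (9 + (9 + 7))*32) = (1420 + 4289)/(-2110 + (9 + (9 + 7))*32) = 5709/(-2110 + (9 + 16)*32) = 5709/(-2110 + 25*32) = 5709/(-2110 + 800) = 5709/(-1310) = 5709*(-1/1310) = -5709/1310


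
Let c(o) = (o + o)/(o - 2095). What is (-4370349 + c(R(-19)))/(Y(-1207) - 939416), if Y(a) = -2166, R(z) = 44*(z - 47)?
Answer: 21847368843/4706968418 ≈ 4.6415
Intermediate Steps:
R(z) = -2068 + 44*z (R(z) = 44*(-47 + z) = -2068 + 44*z)
c(o) = 2*o/(-2095 + o) (c(o) = (2*o)/(-2095 + o) = 2*o/(-2095 + o))
(-4370349 + c(R(-19)))/(Y(-1207) - 939416) = (-4370349 + 2*(-2068 + 44*(-19))/(-2095 + (-2068 + 44*(-19))))/(-2166 - 939416) = (-4370349 + 2*(-2068 - 836)/(-2095 + (-2068 - 836)))/(-941582) = (-4370349 + 2*(-2904)/(-2095 - 2904))*(-1/941582) = (-4370349 + 2*(-2904)/(-4999))*(-1/941582) = (-4370349 + 2*(-2904)*(-1/4999))*(-1/941582) = (-4370349 + 5808/4999)*(-1/941582) = -21847368843/4999*(-1/941582) = 21847368843/4706968418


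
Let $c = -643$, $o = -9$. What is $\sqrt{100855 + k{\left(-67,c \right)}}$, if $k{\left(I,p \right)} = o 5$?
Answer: $\sqrt{100810} \approx 317.51$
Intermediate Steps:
$k{\left(I,p \right)} = -45$ ($k{\left(I,p \right)} = \left(-9\right) 5 = -45$)
$\sqrt{100855 + k{\left(-67,c \right)}} = \sqrt{100855 - 45} = \sqrt{100810}$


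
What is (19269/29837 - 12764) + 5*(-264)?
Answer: -420205039/29837 ≈ -14083.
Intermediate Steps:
(19269/29837 - 12764) + 5*(-264) = (19269*(1/29837) - 12764) - 1320 = (19269/29837 - 12764) - 1320 = -380820199/29837 - 1320 = -420205039/29837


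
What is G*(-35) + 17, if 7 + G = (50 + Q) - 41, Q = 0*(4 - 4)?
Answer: -53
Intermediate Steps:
Q = 0 (Q = 0*0 = 0)
G = 2 (G = -7 + ((50 + 0) - 41) = -7 + (50 - 41) = -7 + 9 = 2)
G*(-35) + 17 = 2*(-35) + 17 = -70 + 17 = -53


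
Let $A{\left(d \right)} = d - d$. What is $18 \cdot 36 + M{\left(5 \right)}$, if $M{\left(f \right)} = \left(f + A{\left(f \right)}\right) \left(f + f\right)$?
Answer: $698$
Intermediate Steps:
$A{\left(d \right)} = 0$
$M{\left(f \right)} = 2 f^{2}$ ($M{\left(f \right)} = \left(f + 0\right) \left(f + f\right) = f 2 f = 2 f^{2}$)
$18 \cdot 36 + M{\left(5 \right)} = 18 \cdot 36 + 2 \cdot 5^{2} = 648 + 2 \cdot 25 = 648 + 50 = 698$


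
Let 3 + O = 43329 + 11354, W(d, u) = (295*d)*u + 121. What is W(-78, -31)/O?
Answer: 713431/54680 ≈ 13.047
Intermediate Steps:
W(d, u) = 121 + 295*d*u (W(d, u) = 295*d*u + 121 = 121 + 295*d*u)
O = 54680 (O = -3 + (43329 + 11354) = -3 + 54683 = 54680)
W(-78, -31)/O = (121 + 295*(-78)*(-31))/54680 = (121 + 713310)*(1/54680) = 713431*(1/54680) = 713431/54680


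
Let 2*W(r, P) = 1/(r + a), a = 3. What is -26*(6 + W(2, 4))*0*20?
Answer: 0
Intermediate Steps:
W(r, P) = 1/(2*(3 + r)) (W(r, P) = 1/(2*(r + 3)) = 1/(2*(3 + r)))
-26*(6 + W(2, 4))*0*20 = -26*(6 + 1/(2*(3 + 2)))*0*20 = -26*(6 + (1/2)/5)*0*20 = -26*(6 + (1/2)*(1/5))*0*20 = -26*(6 + 1/10)*0*20 = -793*0/5*20 = -26*0*20 = 0*20 = 0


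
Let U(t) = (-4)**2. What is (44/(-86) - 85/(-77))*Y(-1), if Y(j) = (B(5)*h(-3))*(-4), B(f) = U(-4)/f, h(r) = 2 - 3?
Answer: 125504/16555 ≈ 7.5810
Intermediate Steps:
U(t) = 16
h(r) = -1
B(f) = 16/f
Y(j) = 64/5 (Y(j) = ((16/5)*(-1))*(-4) = -16/5*(-4) = 64/5)
(44/(-86) - 85/(-77))*Y(-1) = (44/(-86) - 85/(-77))*(64/5) = (44*(-1/86) - 85*(-1/77))*(64/5) = (-22/43 + 85/77)*(64/5) = (1961/3311)*(64/5) = 125504/16555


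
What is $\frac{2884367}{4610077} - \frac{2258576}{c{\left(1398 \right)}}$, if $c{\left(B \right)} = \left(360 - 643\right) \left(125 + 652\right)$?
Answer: $\frac{11046455614349}{1013714441607} \approx 10.897$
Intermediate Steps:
$c{\left(B \right)} = -219891$ ($c{\left(B \right)} = \left(-283\right) 777 = -219891$)
$\frac{2884367}{4610077} - \frac{2258576}{c{\left(1398 \right)}} = \frac{2884367}{4610077} - \frac{2258576}{-219891} = 2884367 \cdot \frac{1}{4610077} - - \frac{2258576}{219891} = \frac{2884367}{4610077} + \frac{2258576}{219891} = \frac{11046455614349}{1013714441607}$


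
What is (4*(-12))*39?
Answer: -1872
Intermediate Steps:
(4*(-12))*39 = -48*39 = -1872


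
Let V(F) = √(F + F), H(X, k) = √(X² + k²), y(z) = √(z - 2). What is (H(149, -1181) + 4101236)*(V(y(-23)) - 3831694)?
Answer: -(3831694 - √10*√I)*(4101236 + √1416962) ≈ -1.5719e+13 + 9.1733e+6*I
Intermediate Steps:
y(z) = √(-2 + z)
V(F) = √2*√F (V(F) = √(2*F) = √2*√F)
(H(149, -1181) + 4101236)*(V(y(-23)) - 3831694) = (√(149² + (-1181)²) + 4101236)*(√2*√(√(-2 - 23)) - 3831694) = (√(22201 + 1394761) + 4101236)*(√2*√(√(-25)) - 3831694) = (√1416962 + 4101236)*(√2*√(5*I) - 3831694) = (4101236 + √1416962)*(√2*(√5*√I) - 3831694) = (4101236 + √1416962)*(√10*√I - 3831694) = (4101236 + √1416962)*(-3831694 + √10*√I) = (-3831694 + √10*√I)*(4101236 + √1416962)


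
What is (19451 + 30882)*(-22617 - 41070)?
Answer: -3205557771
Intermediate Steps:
(19451 + 30882)*(-22617 - 41070) = 50333*(-63687) = -3205557771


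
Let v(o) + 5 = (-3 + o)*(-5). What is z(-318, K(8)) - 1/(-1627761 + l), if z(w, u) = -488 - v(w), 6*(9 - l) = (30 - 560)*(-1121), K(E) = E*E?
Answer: -10816510245/5180321 ≈ -2088.0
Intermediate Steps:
K(E) = E**2
l = -297038/3 (l = 9 - (30 - 560)*(-1121)/6 = 9 - (-265)*(-1121)/3 = 9 - 1/6*594130 = 9 - 297065/3 = -297038/3 ≈ -99013.)
v(o) = 10 - 5*o (v(o) = -5 + (-3 + o)*(-5) = -5 + (15 - 5*o) = 10 - 5*o)
z(w, u) = -498 + 5*w (z(w, u) = -488 - (10 - 5*w) = -488 + (-10 + 5*w) = -498 + 5*w)
z(-318, K(8)) - 1/(-1627761 + l) = (-498 + 5*(-318)) - 1/(-1627761 - 297038/3) = (-498 - 1590) - 1/(-5180321/3) = -2088 - 1*(-3/5180321) = -2088 + 3/5180321 = -10816510245/5180321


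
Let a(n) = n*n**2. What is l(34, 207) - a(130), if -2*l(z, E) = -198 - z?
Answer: -2196884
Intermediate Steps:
l(z, E) = 99 + z/2 (l(z, E) = -(-198 - z)/2 = 99 + z/2)
a(n) = n**3
l(34, 207) - a(130) = (99 + (1/2)*34) - 1*130**3 = (99 + 17) - 1*2197000 = 116 - 2197000 = -2196884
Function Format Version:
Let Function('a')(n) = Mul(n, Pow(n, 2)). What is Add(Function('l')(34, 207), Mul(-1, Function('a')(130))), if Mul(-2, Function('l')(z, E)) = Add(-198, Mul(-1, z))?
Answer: -2196884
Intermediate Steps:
Function('l')(z, E) = Add(99, Mul(Rational(1, 2), z)) (Function('l')(z, E) = Mul(Rational(-1, 2), Add(-198, Mul(-1, z))) = Add(99, Mul(Rational(1, 2), z)))
Function('a')(n) = Pow(n, 3)
Add(Function('l')(34, 207), Mul(-1, Function('a')(130))) = Add(Add(99, Mul(Rational(1, 2), 34)), Mul(-1, Pow(130, 3))) = Add(Add(99, 17), Mul(-1, 2197000)) = Add(116, -2197000) = -2196884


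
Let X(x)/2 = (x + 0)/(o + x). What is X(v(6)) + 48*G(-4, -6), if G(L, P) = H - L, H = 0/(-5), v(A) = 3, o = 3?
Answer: 193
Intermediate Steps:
X(x) = 2*x/(3 + x) (X(x) = 2*((x + 0)/(3 + x)) = 2*(x/(3 + x)) = 2*x/(3 + x))
H = 0 (H = 0*(-⅕) = 0)
G(L, P) = -L (G(L, P) = 0 - L = -L)
X(v(6)) + 48*G(-4, -6) = 2*3/(3 + 3) + 48*(-1*(-4)) = 2*3/6 + 48*4 = 2*3*(⅙) + 192 = 1 + 192 = 193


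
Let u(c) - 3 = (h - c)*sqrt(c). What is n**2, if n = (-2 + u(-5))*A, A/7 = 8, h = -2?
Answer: -137984 + 18816*I*sqrt(5) ≈ -1.3798e+5 + 42074.0*I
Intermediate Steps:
A = 56 (A = 7*8 = 56)
u(c) = 3 + sqrt(c)*(-2 - c) (u(c) = 3 + (-2 - c)*sqrt(c) = 3 + sqrt(c)*(-2 - c))
n = 56 + 168*I*sqrt(5) (n = (-2 + (3 - (-5)**(3/2) - 2*I*sqrt(5)))*56 = (-2 + (3 - (-5)*I*sqrt(5) - 2*I*sqrt(5)))*56 = (-2 + (3 + 5*I*sqrt(5) - 2*I*sqrt(5)))*56 = (-2 + (3 + 3*I*sqrt(5)))*56 = (1 + 3*I*sqrt(5))*56 = 56 + 168*I*sqrt(5) ≈ 56.0 + 375.66*I)
n**2 = (56 + 168*I*sqrt(5))**2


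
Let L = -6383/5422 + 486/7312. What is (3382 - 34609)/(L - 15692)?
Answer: 309503787432/155540949223 ≈ 1.9899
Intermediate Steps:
L = -11009351/9911416 (L = -6383*1/5422 + 486*(1/7312) = -6383/5422 + 243/3656 = -11009351/9911416 ≈ -1.1108)
(3382 - 34609)/(L - 15692) = (3382 - 34609)/(-11009351/9911416 - 15692) = -31227/(-155540949223/9911416) = -31227*(-9911416/155540949223) = 309503787432/155540949223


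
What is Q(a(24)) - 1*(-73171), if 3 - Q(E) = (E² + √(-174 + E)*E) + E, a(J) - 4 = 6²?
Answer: 71534 - 40*I*√134 ≈ 71534.0 - 463.03*I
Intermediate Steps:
a(J) = 40 (a(J) = 4 + 6² = 4 + 36 = 40)
Q(E) = 3 - E - E² - E*√(-174 + E) (Q(E) = 3 - ((E² + √(-174 + E)*E) + E) = 3 - ((E² + E*√(-174 + E)) + E) = 3 - (E + E² + E*√(-174 + E)) = 3 + (-E - E² - E*√(-174 + E)) = 3 - E - E² - E*√(-174 + E))
Q(a(24)) - 1*(-73171) = (3 - 1*40 - 1*40² - 1*40*√(-174 + 40)) - 1*(-73171) = (3 - 40 - 1*1600 - 1*40*√(-134)) + 73171 = (3 - 40 - 1600 - 1*40*I*√134) + 73171 = (3 - 40 - 1600 - 40*I*√134) + 73171 = (-1637 - 40*I*√134) + 73171 = 71534 - 40*I*√134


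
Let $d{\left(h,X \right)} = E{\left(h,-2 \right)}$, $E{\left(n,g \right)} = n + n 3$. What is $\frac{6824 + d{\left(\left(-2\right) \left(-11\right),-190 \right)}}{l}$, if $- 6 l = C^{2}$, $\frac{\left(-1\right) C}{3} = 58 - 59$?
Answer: $-4608$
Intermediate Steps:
$E{\left(n,g \right)} = 4 n$ ($E{\left(n,g \right)} = n + 3 n = 4 n$)
$C = 3$ ($C = - 3 \left(58 - 59\right) = \left(-3\right) \left(-1\right) = 3$)
$d{\left(h,X \right)} = 4 h$
$l = - \frac{3}{2}$ ($l = - \frac{3^{2}}{6} = \left(- \frac{1}{6}\right) 9 = - \frac{3}{2} \approx -1.5$)
$\frac{6824 + d{\left(\left(-2\right) \left(-11\right),-190 \right)}}{l} = \frac{6824 + 4 \left(\left(-2\right) \left(-11\right)\right)}{- \frac{3}{2}} = \left(6824 + 4 \cdot 22\right) \left(- \frac{2}{3}\right) = \left(6824 + 88\right) \left(- \frac{2}{3}\right) = 6912 \left(- \frac{2}{3}\right) = -4608$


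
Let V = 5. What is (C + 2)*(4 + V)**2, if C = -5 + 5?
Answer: 162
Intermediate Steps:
C = 0
(C + 2)*(4 + V)**2 = (0 + 2)*(4 + 5)**2 = 2*9**2 = 2*81 = 162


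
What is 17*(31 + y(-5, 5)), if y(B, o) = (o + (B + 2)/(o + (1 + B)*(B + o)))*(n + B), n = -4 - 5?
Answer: -2601/5 ≈ -520.20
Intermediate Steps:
n = -9
y(B, o) = (-9 + B)*(o + (2 + B)/(o + (1 + B)*(B + o))) (y(B, o) = (o + (B + 2)/(o + (1 + B)*(B + o)))*(-9 + B) = (o + (2 + B)/(o + (1 + B)*(B + o)))*(-9 + B) = (-9 + B)*(o + (2 + B)/(o + (1 + B)*(B + o))))
17*(31 + y(-5, 5)) = 17*(31 + (-18 + (-5)² - 18*5² - 7*(-5) + 5*(-5)³ + (-5)²*5² - 9*(-5)*5 - 8*5*(-5)² - 7*(-5)*5²)/(-5 + (-5)² + 2*5 - 5*5)) = 17*(31 + (-18 + 25 - 18*25 + 35 + 5*(-125) + 25*25 + 225 - 8*5*25 - 7*(-5)*25)/(-5 + 25 + 10 - 25)) = 17*(31 + (-18 + 25 - 450 + 35 - 625 + 625 + 225 - 1000 + 875)/5) = 17*(31 + (⅕)*(-308)) = 17*(31 - 308/5) = 17*(-153/5) = -2601/5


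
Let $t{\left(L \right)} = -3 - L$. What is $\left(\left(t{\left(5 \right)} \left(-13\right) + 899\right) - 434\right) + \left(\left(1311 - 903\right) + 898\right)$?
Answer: $1875$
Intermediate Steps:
$\left(\left(t{\left(5 \right)} \left(-13\right) + 899\right) - 434\right) + \left(\left(1311 - 903\right) + 898\right) = \left(\left(\left(-3 - 5\right) \left(-13\right) + 899\right) - 434\right) + \left(\left(1311 - 903\right) + 898\right) = \left(\left(\left(-3 - 5\right) \left(-13\right) + 899\right) - 434\right) + \left(408 + 898\right) = \left(\left(\left(-8\right) \left(-13\right) + 899\right) - 434\right) + 1306 = \left(\left(104 + 899\right) - 434\right) + 1306 = \left(1003 - 434\right) + 1306 = 569 + 1306 = 1875$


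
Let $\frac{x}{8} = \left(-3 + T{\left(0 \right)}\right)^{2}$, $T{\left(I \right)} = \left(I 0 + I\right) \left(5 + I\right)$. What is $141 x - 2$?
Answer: $10150$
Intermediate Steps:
$T{\left(I \right)} = I \left(5 + I\right)$ ($T{\left(I \right)} = \left(0 + I\right) \left(5 + I\right) = I \left(5 + I\right)$)
$x = 72$ ($x = 8 \left(-3 + 0 \left(5 + 0\right)\right)^{2} = 8 \left(-3 + 0 \cdot 5\right)^{2} = 8 \left(-3 + 0\right)^{2} = 8 \left(-3\right)^{2} = 8 \cdot 9 = 72$)
$141 x - 2 = 141 \cdot 72 - 2 = 10152 - 2 = 10150$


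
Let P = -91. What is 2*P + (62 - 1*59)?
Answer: -179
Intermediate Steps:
2*P + (62 - 1*59) = 2*(-91) + (62 - 1*59) = -182 + (62 - 59) = -182 + 3 = -179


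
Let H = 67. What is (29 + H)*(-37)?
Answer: -3552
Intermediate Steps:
(29 + H)*(-37) = (29 + 67)*(-37) = 96*(-37) = -3552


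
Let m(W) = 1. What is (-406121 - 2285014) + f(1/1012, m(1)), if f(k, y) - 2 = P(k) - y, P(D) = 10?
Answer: -2691124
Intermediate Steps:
f(k, y) = 12 - y (f(k, y) = 2 + (10 - y) = 12 - y)
(-406121 - 2285014) + f(1/1012, m(1)) = (-406121 - 2285014) + (12 - 1*1) = -2691135 + (12 - 1) = -2691135 + 11 = -2691124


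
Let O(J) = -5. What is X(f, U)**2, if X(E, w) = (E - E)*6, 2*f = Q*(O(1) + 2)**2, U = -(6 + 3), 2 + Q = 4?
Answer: 0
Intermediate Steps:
Q = 2 (Q = -2 + 4 = 2)
U = -9 (U = -1*9 = -9)
f = 9 (f = (2*(-5 + 2)**2)/2 = (2*(-3)**2)/2 = (2*9)/2 = (1/2)*18 = 9)
X(E, w) = 0 (X(E, w) = 0*6 = 0)
X(f, U)**2 = 0**2 = 0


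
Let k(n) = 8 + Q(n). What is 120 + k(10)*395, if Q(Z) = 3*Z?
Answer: 15130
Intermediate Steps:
k(n) = 8 + 3*n
120 + k(10)*395 = 120 + (8 + 3*10)*395 = 120 + (8 + 30)*395 = 120 + 38*395 = 120 + 15010 = 15130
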